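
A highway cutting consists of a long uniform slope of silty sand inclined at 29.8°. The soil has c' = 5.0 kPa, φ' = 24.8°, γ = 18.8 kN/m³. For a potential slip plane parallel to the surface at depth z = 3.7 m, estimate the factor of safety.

FS = 0.97

For an infinite slope with a slip plane parallel to the surface (no pore pressure): FS = [c' + γz cos²β tanφ'] / [γz sinβ cosβ].
γz = 18.8·3.7 = 69.56 kN/m²
Numerator = 5.0 + 69.56·cos²29.8°·tan24.8° = 5.0 + 69.56·0.7530·0.4621 = 29.203 kPa
Denominator = 69.56·sin29.8°·cos29.8° = 69.56·0.4970·0.8678 = 29.998 kPa
FS = 29.203 / 29.998 = 0.973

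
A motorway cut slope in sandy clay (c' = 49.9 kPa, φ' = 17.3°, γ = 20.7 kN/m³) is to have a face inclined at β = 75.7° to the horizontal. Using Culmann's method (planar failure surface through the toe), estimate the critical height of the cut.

Culmann's analysis gives the critical failure plane at α_cr = (β + φ')/2 = (75.7 + 17.3)/2 = 46.5°, and the critical height
H_c = (4c'/γ) · sinβ cosφ' / [1 − cos(β − φ')]
    = (4·49.9/20.7) · sin75.7°·cos17.3° / [1 − cos(58.4°)]
    = 9.643 · 0.9690·0.9548 / [1 − 0.5240]
    = 9.643 · 0.9252 / 0.4760
    = 18.74 m

H_c = 18.74 m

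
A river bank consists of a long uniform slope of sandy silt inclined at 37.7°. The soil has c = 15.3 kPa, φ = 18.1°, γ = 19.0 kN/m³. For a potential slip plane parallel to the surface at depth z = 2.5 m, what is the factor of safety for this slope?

FS = 1.09

For an infinite slope with a slip plane parallel to the surface (no pore pressure): FS = [c + γz cos²β tanφ] / [γz sinβ cosβ].
γz = 19.0·2.5 = 47.50 kN/m²
Numerator = 15.3 + 47.50·cos²37.7°·tan18.1° = 15.3 + 47.50·0.6260·0.3269 = 25.019 kPa
Denominator = 47.50·sin37.7°·cos37.7° = 47.50·0.6115·0.7912 = 22.983 kPa
FS = 25.019 / 22.983 = 1.089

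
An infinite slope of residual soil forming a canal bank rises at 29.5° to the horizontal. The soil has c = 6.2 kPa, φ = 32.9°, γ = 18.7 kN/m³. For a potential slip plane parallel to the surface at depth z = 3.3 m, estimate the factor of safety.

For an infinite slope with a slip plane parallel to the surface (no pore pressure): FS = [c + γz cos²β tanφ] / [γz sinβ cosβ].
γz = 18.7·3.3 = 61.71 kN/m²
Numerator = 6.2 + 61.71·cos²29.5°·tan32.9° = 6.2 + 61.71·0.7575·0.6469 = 36.442 kPa
Denominator = 61.71·sin29.5°·cos29.5° = 61.71·0.4924·0.8704 = 26.448 kPa
FS = 36.442 / 26.448 = 1.378

FS = 1.38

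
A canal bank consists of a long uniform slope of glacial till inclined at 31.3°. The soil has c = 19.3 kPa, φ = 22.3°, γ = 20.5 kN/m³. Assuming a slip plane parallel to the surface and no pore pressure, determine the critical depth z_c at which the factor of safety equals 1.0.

Setting FS = 1.00 in FS = [c + γz cos²β tanφ] / [γz sinβ cosβ] and solving for z:
z = c / [γ cosβ (FS·sinβ − cosβ·tanφ)]
  = 19.3 / [20.5·cos31.3°·(1.00·sin31.3° − cos31.3°·tan22.3°)]
  = 19.3 / [20.5·0.8545·(1.00·0.5195 − 0.8545·0.4101)]
  = 19.3 / 2.9617 = 6.517 m

z_c = 6.52 m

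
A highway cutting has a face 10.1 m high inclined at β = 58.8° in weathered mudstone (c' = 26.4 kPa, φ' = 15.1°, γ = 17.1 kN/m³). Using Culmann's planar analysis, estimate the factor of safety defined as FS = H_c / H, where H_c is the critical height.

FS = 1.82

H_c = (4c'/γ) · sinβ cosφ' / [1 − cos(β − φ')]
    = (4·26.4/17.1) · sin58.8°·cos15.1° / [1 − cos43.7°]
    = 6.175 · 0.8258 / 0.2770 = 18.41 m
FS = H_c / H = 18.41 / 10.1 = 1.823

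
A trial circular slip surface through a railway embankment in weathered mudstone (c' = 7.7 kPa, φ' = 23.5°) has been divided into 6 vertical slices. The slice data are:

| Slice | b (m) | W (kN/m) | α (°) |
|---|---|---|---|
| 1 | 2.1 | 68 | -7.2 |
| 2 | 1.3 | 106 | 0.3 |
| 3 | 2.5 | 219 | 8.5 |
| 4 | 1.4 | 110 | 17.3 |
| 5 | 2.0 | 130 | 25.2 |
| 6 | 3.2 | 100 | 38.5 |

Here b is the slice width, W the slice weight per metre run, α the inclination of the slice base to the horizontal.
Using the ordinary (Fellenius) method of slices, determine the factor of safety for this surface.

Ordinary method of slices: FS = Σ[c'·Δl_i + (W_i cosα_i)·tanφ'] / Σ W_i sinα_i, with Δl_i = b_i / cosα_i.
Slice 1: Δl = 2.1/cos(-7.2°) = 2.117 m; N'_1 = 68·cos(-7.2°) = 67.5; c'Δl = 16.30; W sinα = -8.5
Slice 2: Δl = 1.3/cos0.3° = 1.300 m; N'_2 = 106·cos0.3° = 106.0; c'Δl = 10.01; W sinα = 0.6
Slice 3: Δl = 2.5/cos8.5° = 2.528 m; N'_3 = 219·cos8.5° = 216.6; c'Δl = 19.46; W sinα = 32.4
Slice 4: Δl = 1.4/cos17.3° = 1.466 m; N'_4 = 110·cos17.3° = 105.0; c'Δl = 11.29; W sinα = 32.7
Slice 5: Δl = 2.0/cos25.2° = 2.210 m; N'_5 = 130·cos25.2° = 117.6; c'Δl = 17.02; W sinα = 55.4
Slice 6: Δl = 3.2/cos38.5° = 4.089 m; N'_6 = 100·cos38.5° = 78.3; c'Δl = 31.48; W sinα = 62.3
Σc'Δl = 105.6 kN/m; ΣN' = 691.0 kN/m; ΣW sinα = 174.7 kN/m
Resisting = 105.6 + 691.0·tan23.5° = 105.6 + 300.4 = 406.0 kN/m
FS = 406.0 / 174.7 = 2.324

FS = 2.32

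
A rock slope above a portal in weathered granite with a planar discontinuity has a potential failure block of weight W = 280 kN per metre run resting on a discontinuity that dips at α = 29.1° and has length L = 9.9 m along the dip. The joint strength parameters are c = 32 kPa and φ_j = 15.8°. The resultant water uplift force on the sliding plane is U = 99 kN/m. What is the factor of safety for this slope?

Resolving the block weight along and normal to the plane and applying the Mohr–Coulomb strength on the joint:
N' = W cosα − U = 280·cos29.1° − 99 = 145.7 kN/m
Driving force T = W sinα = 280·sin29.1° = 136.2 kN/m
Resisting force R = c·L + N'·tanφ_j = 32·9.9 + 145.7·tan15.8° = 316.8 + 41.2 = 358.0 kN/m
FS = R / T = 358.0 / 136.2 = 2.629

FS = 2.63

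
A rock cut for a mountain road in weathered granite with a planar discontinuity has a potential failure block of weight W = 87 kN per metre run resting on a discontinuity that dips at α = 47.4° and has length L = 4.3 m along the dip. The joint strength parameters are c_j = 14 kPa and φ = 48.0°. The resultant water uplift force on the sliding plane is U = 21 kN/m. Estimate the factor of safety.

Resolving the block weight along and normal to the plane and applying the Mohr–Coulomb strength on the joint:
N' = W cosα − U = 87·cos47.4° − 21 = 37.9 kN/m
Driving force T = W sinα = 87·sin47.4° = 64.0 kN/m
Resisting force R = c_j·L + N'·tanφ = 14·4.3 + 37.9·tan48.0° = 60.2 + 42.1 = 102.3 kN/m
FS = R / T = 102.3 / 64.0 = 1.597

FS = 1.60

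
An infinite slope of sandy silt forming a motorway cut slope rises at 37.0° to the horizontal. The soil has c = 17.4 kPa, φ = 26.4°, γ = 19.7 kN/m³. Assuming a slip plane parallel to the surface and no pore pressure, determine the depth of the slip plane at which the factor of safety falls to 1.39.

Setting FS = 1.39 in FS = [c + γz cos²β tanφ] / [γz sinβ cosβ] and solving for z:
z = c / [γ cosβ (FS·sinβ − cosβ·tanφ)]
  = 17.4 / [19.7·cos37.0°·(1.39·sin37.0° − cos37.0°·tan26.4°)]
  = 17.4 / [19.7·0.7986·(1.39·0.6018 − 0.7986·0.4964)]
  = 17.4 / 6.9238 = 2.513 m

z = 2.51 m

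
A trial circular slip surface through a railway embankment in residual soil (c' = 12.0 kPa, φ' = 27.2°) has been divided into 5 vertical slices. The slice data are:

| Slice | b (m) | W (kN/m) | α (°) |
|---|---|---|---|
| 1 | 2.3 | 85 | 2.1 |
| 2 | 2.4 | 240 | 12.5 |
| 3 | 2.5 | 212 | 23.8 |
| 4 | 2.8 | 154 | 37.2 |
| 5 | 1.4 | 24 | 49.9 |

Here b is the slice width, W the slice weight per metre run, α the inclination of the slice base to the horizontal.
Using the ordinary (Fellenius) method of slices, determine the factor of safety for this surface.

FS = 1.96

Ordinary method of slices: FS = Σ[c'·Δl_i + (W_i cosα_i)·tanφ'] / Σ W_i sinα_i, with Δl_i = b_i / cosα_i.
Slice 1: Δl = 2.3/cos2.1° = 2.302 m; N'_1 = 85·cos2.1° = 84.9; c'Δl = 27.62; W sinα = 3.1
Slice 2: Δl = 2.4/cos12.5° = 2.458 m; N'_2 = 240·cos12.5° = 234.3; c'Δl = 29.50; W sinα = 51.9
Slice 3: Δl = 2.5/cos23.8° = 2.732 m; N'_3 = 212·cos23.8° = 194.0; c'Δl = 32.79; W sinα = 85.6
Slice 4: Δl = 2.8/cos37.2° = 3.515 m; N'_4 = 154·cos37.2° = 122.7; c'Δl = 42.18; W sinα = 93.1
Slice 5: Δl = 1.4/cos49.9° = 2.173 m; N'_5 = 24·cos49.9° = 15.5; c'Δl = 26.08; W sinα = 18.4
Σc'Δl = 158.2 kN/m; ΣN' = 651.3 kN/m; ΣW sinα = 252.1 kN/m
Resisting = 158.2 + 651.3·tan27.2° = 158.2 + 334.7 = 492.9 kN/m
FS = 492.9 / 252.1 = 1.955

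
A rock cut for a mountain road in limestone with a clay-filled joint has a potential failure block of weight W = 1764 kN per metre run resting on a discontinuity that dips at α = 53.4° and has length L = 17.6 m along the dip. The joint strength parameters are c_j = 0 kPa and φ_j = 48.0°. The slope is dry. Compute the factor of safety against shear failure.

Resolving the block weight along and normal to the plane and applying the Mohr–Coulomb strength on the joint:
N' = W cosα = 1764·cos53.4° = 1051.7 kN/m
Driving force T = W sinα = 1764·sin53.4° = 1416.2 kN/m
Resisting force R = c_j·L + N'·tanφ_j = 0·17.6 + 1051.7·tan48.0° = 0.0 + 1168.1 = 1168.1 kN/m
FS = R / T = 1168.1 / 1416.2 = 0.825

FS = 0.82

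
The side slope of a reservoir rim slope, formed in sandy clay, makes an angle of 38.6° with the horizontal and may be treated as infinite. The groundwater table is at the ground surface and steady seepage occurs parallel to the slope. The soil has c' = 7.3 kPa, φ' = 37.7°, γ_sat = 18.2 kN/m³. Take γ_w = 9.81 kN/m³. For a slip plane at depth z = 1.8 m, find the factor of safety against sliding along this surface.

FS = 0.90

With seepage parallel to the slope and the water table at the surface, the effective normal stress on the slip plane uses the buoyant unit weight γ' = γ_sat − γ_w while the driving shear stress uses γ_sat:
FS = [c' + γ' z cos²β tanφ'] / [γ_sat z sinβ cosβ]
γ' = 18.2 − 9.81 = 8.39 kN/m³
Numerator = 7.3 + 8.39·1.8·cos²38.6°·tan37.7° = 7.3 + 8.39·1.8·0.6108·0.7729 = 14.429 kPa
Denominator = 18.2·1.8·sin38.6°·cos38.6° = 18.2·1.8·0.6239·0.7815 = 15.973 kPa
FS = 14.429 / 15.973 = 0.903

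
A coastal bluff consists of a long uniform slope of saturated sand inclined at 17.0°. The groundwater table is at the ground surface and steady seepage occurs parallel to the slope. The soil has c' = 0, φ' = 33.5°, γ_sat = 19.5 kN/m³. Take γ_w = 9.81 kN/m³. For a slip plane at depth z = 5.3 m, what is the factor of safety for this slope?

FS = 1.08

With seepage parallel to the slope and the water table at the surface, the effective normal stress on the slip plane uses the buoyant unit weight γ' = γ_sat − γ_w while the driving shear stress uses γ_sat:
FS = [c' + γ' z cos²β tanφ'] / [γ_sat z sinβ cosβ]
(For c' = 0 this reduces to FS = (γ'/γ_sat)·tanφ'/tanβ.)
γ' = 19.5 − 9.81 = 9.69 kN/m³
Numerator = 0.0 + 9.69·5.3·cos²17.0°·tan33.5° = 0.0 + 9.69·5.3·0.9145·0.6619 = 31.087 kPa
Denominator = 19.5·5.3·sin17.0°·cos17.0° = 19.5·5.3·0.2924·0.9563 = 28.896 kPa
FS = 31.087 / 28.896 = 1.076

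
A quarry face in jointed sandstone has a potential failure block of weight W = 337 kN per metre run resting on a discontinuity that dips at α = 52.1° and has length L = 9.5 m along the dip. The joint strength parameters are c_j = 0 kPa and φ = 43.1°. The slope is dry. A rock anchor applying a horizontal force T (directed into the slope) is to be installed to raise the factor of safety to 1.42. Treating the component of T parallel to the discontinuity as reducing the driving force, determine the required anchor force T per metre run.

Resolving forces along and normal to the sliding plane, with the horizontal anchor force T adding T·sinα to the effective normal force and T·cosα acting up the plane against the driving force:
FS = [c_jL + (W cosα + T sinα) tanφ] / [W sinα − T cosα]
Without the anchor: N' = 207.0 kN/m, driving T_d = 265.9 kN/m, resisting R = 0·9.5 + 207.0·tan43.1° = 193.7 kN/m, FS = 0.73.
Setting FS = 1.42 and solving for T:
1.42·(265.9 − T cos52.1°) = 193.7 + T sin52.1°·tan43.1°
T·(sin52.1°·tan43.1° + 1.42·cos52.1°) = 1.42·265.9 − 193.7
T·(0.7891·0.9358 + 1.42·0.6143) = 377.6 − 193.7 = 183.9
T·1.6107 = 183.9
T = 114.2 kN/m

T = 114 kN/m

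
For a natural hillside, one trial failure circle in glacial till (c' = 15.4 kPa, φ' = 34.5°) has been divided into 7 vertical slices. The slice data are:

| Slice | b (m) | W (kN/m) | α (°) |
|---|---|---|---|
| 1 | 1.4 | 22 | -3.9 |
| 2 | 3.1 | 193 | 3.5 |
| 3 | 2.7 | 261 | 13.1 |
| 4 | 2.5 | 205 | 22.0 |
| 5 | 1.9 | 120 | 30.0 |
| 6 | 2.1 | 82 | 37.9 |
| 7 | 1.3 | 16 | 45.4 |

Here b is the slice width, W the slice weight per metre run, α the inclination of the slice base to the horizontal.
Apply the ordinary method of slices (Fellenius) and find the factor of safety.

FS = 3.11

Ordinary method of slices: FS = Σ[c'·Δl_i + (W_i cosα_i)·tanφ'] / Σ W_i sinα_i, with Δl_i = b_i / cosα_i.
Slice 1: Δl = 1.4/cos(-3.9°) = 1.403 m; N'_1 = 22·cos(-3.9°) = 21.9; c'Δl = 21.61; W sinα = -1.5
Slice 2: Δl = 3.1/cos3.5° = 3.106 m; N'_2 = 193·cos3.5° = 192.6; c'Δl = 47.83; W sinα = 11.8
Slice 3: Δl = 2.7/cos13.1° = 2.772 m; N'_3 = 261·cos13.1° = 254.2; c'Δl = 42.69; W sinα = 59.2
Slice 4: Δl = 2.5/cos22.0° = 2.696 m; N'_4 = 205·cos22.0° = 190.1; c'Δl = 41.52; W sinα = 76.8
Slice 5: Δl = 1.9/cos30.0° = 2.194 m; N'_5 = 120·cos30.0° = 103.9; c'Δl = 33.79; W sinα = 60.0
Slice 6: Δl = 2.1/cos37.9° = 2.661 m; N'_6 = 82·cos37.9° = 64.7; c'Δl = 40.98; W sinα = 50.4
Slice 7: Δl = 1.3/cos45.4° = 1.851 m; N'_7 = 16·cos45.4° = 11.2; c'Δl = 28.51; W sinα = 11.4
Σc'Δl = 256.9 kN/m; ΣN' = 838.7 kN/m; ΣW sinα = 268.0 kN/m
Resisting = 256.9 + 838.7·tan34.5° = 256.9 + 576.4 = 833.4 kN/m
FS = 833.4 / 268.0 = 3.110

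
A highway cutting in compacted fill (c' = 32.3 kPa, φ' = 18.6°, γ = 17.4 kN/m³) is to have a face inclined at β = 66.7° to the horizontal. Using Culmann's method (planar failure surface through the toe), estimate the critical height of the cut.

Culmann's analysis gives the critical failure plane at α_cr = (β + φ')/2 = (66.7 + 18.6)/2 = 42.7°, and the critical height
H_c = (4c'/γ) · sinβ cosφ' / [1 − cos(β − φ')]
    = (4·32.3/17.4) · sin66.7°·cos18.6° / [1 − cos(48.1°)]
    = 7.425 · 0.9184·0.9478 / [1 − 0.6678]
    = 7.425 · 0.8705 / 0.3322
    = 19.46 m

H_c = 19.46 m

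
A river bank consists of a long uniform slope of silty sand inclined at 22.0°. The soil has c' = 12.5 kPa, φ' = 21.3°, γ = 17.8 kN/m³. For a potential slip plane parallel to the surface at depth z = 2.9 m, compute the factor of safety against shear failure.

For an infinite slope with a slip plane parallel to the surface (no pore pressure): FS = [c' + γz cos²β tanφ'] / [γz sinβ cosβ].
γz = 17.8·2.9 = 51.62 kN/m²
Numerator = 12.5 + 51.62·cos²22.0°·tan21.3° = 12.5 + 51.62·0.8597·0.3899 = 29.802 kPa
Denominator = 51.62·sin22.0°·cos22.0° = 51.62·0.3746·0.9272 = 17.929 kPa
FS = 29.802 / 17.929 = 1.662

FS = 1.66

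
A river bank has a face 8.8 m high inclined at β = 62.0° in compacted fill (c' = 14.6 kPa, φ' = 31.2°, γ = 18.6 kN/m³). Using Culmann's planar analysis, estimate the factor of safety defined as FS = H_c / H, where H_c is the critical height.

FS = 1.91

H_c = (4c'/γ) · sinβ cosφ' / [1 − cos(β − φ')]
    = (4·14.6/18.6) · sin62.0°·cos31.2° / [1 − cos30.8°]
    = 3.140 · 0.7552 / 0.1410 = 16.81 m
FS = H_c / H = 16.81 / 8.8 = 1.911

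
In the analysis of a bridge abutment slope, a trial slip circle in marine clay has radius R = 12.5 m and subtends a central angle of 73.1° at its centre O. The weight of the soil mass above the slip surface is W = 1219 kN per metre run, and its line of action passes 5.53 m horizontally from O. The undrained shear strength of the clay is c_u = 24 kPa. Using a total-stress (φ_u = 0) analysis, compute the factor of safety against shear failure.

FS = 0.71

Taking moments about the centre O, the resisting moment is provided by the undrained shear strength acting along the arc:
Arc length L_a = R·θ = 12.5·(73.1°·π/180) = 12.5·1.2758 = 15.95 m
M_R = c_u·L_a·R = 24·15.95·12.5 = 4784.4 kN·m/m
M_D = W·d = 1219·5.53 = 6741.1 kN·m/m
FS = M_R / M_D = 4784.4 / 6741.1 = 0.710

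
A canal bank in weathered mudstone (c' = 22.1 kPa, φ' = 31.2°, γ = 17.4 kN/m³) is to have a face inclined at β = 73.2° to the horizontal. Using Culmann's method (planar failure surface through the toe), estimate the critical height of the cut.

H_c = 16.20 m

Culmann's analysis gives the critical failure plane at α_cr = (β + φ')/2 = (73.2 + 31.2)/2 = 52.2°, and the critical height
H_c = (4c'/γ) · sinβ cosφ' / [1 − cos(β − φ')]
    = (4·22.1/17.4) · sin73.2°·cos31.2° / [1 − cos(42.0°)]
    = 5.080 · 0.9573·0.8554 / [1 − 0.7431]
    = 5.080 · 0.8189 / 0.2569
    = 16.20 m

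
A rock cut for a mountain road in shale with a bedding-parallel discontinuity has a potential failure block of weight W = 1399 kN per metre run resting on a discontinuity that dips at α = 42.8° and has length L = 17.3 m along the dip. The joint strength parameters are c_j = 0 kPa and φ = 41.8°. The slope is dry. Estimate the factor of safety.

FS = 0.97

Resolving the block weight along and normal to the plane and applying the Mohr–Coulomb strength on the joint:
N' = W cosα = 1399·cos42.8° = 1026.5 kN/m
Driving force T = W sinα = 1399·sin42.8° = 950.5 kN/m
Resisting force R = c_j·L + N'·tanφ = 0·17.3 + 1026.5·tan41.8° = 0.0 + 917.8 = 917.8 kN/m
FS = R / T = 917.8 / 950.5 = 0.966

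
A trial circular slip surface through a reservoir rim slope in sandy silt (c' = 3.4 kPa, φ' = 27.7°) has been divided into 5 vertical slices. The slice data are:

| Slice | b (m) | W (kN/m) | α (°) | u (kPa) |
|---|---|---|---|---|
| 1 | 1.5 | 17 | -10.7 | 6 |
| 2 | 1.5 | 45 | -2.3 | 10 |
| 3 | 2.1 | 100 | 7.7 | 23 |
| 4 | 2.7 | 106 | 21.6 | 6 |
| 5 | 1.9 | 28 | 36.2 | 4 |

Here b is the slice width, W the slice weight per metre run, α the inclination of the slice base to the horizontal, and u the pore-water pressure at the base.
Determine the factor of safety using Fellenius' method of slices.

Ordinary method of slices: FS = Σ[c'·Δl_i + (W_i cosα_i − u_i·Δl_i)·tanφ'] / Σ W_i sinα_i, with Δl_i = b_i / cosα_i.
Slice 1: Δl = 1.5/cos(-10.7°) = 1.527 m; N'_1 = 17·cos(-10.7°) − 6·1.527 = 7.5; c'Δl = 5.19; W sinα = -3.2
Slice 2: Δl = 1.5/cos(-2.3°) = 1.501 m; N'_2 = 45·cos(-2.3°) − 10·1.501 = 30.0; c'Δl = 5.10; W sinα = -1.8
Slice 3: Δl = 2.1/cos7.7° = 2.119 m; N'_3 = 100·cos7.7° − 23·2.119 = 50.4; c'Δl = 7.20; W sinα = 13.4
Slice 4: Δl = 2.7/cos21.6° = 2.904 m; N'_4 = 106·cos21.6° − 6·2.904 = 81.1; c'Δl = 9.87; W sinα = 39.0
Slice 5: Δl = 1.9/cos36.2° = 2.355 m; N'_5 = 28·cos36.2° − 4·2.355 = 13.2; c'Δl = 8.01; W sinα = 16.5
Σc'Δl = 35.4 kN/m; ΣN' = 182.2 kN/m; ΣW sinα = 64.0 kN/m
Resisting = 35.4 + 182.2·tan27.7° = 35.4 + 95.6 = 131.0 kN/m
FS = 131.0 / 64.0 = 2.047

FS = 2.05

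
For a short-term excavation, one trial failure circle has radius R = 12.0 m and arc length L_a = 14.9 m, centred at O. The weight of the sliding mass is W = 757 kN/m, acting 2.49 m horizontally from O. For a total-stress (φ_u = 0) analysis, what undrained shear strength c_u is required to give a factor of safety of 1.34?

FS = c_u·L_a·R / (W·d), so c_u = FS·W·d / (L_a·R).
c_u = 1.34·757·2.49 / (14.90·12.0) = 2525.8 / 178.80 = 14.13 kPa

c_u = 14.1 kPa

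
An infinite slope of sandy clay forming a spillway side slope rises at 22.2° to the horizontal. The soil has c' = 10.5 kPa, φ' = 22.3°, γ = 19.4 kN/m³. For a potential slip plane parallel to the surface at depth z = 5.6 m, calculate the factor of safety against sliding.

For an infinite slope with a slip plane parallel to the surface (no pore pressure): FS = [c' + γz cos²β tanφ'] / [γz sinβ cosβ].
γz = 19.4·5.6 = 108.64 kN/m²
Numerator = 10.5 + 108.64·cos²22.2°·tan22.3° = 10.5 + 108.64·0.8572·0.4101 = 48.695 kPa
Denominator = 108.64·sin22.2°·cos22.2° = 108.64·0.3778·0.9259 = 38.006 kPa
FS = 48.695 / 38.006 = 1.281

FS = 1.28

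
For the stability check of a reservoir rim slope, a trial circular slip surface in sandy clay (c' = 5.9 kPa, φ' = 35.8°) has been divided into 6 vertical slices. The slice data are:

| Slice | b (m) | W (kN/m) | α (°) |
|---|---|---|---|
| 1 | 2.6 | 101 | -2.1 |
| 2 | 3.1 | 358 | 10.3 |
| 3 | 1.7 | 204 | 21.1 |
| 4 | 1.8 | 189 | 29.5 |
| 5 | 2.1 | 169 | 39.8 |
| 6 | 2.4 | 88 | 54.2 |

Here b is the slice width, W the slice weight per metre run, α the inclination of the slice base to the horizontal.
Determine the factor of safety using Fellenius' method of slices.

FS = 2.00

Ordinary method of slices: FS = Σ[c'·Δl_i + (W_i cosα_i)·tanφ'] / Σ W_i sinα_i, with Δl_i = b_i / cosα_i.
Slice 1: Δl = 2.6/cos(-2.1°) = 2.602 m; N'_1 = 101·cos(-2.1°) = 100.9; c'Δl = 15.35; W sinα = -3.7
Slice 2: Δl = 3.1/cos10.3° = 3.151 m; N'_2 = 358·cos10.3° = 352.2; c'Δl = 18.59; W sinα = 64.0
Slice 3: Δl = 1.7/cos21.1° = 1.822 m; N'_3 = 204·cos21.1° = 190.3; c'Δl = 10.75; W sinα = 73.4
Slice 4: Δl = 1.8/cos29.5° = 2.068 m; N'_4 = 189·cos29.5° = 164.5; c'Δl = 12.20; W sinα = 93.1
Slice 5: Δl = 2.1/cos39.8° = 2.733 m; N'_5 = 169·cos39.8° = 129.8; c'Δl = 16.13; W sinα = 108.2
Slice 6: Δl = 2.4/cos54.2° = 4.103 m; N'_6 = 88·cos54.2° = 51.5; c'Δl = 24.21; W sinα = 71.4
Σc'Δl = 97.2 kN/m; ΣN' = 989.3 kN/m; ΣW sinα = 406.4 kN/m
Resisting = 97.2 + 989.3·tan35.8° = 97.2 + 713.5 = 810.7 kN/m
FS = 810.7 / 406.4 = 1.995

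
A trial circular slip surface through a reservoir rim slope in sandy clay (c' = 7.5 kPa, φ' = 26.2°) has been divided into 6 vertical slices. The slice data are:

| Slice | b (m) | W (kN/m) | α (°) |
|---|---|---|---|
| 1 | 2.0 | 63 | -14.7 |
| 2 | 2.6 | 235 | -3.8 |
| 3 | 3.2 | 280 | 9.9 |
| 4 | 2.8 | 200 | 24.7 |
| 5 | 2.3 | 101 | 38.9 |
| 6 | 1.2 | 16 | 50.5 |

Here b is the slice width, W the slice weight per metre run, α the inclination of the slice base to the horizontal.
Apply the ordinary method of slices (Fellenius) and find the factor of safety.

Ordinary method of slices: FS = Σ[c'·Δl_i + (W_i cosα_i)·tanφ'] / Σ W_i sinα_i, with Δl_i = b_i / cosα_i.
Slice 1: Δl = 2.0/cos(-14.7°) = 2.068 m; N'_1 = 63·cos(-14.7°) = 60.9; c'Δl = 15.51; W sinα = -16.0
Slice 2: Δl = 2.6/cos(-3.8°) = 2.606 m; N'_2 = 235·cos(-3.8°) = 234.5; c'Δl = 19.54; W sinα = -15.6
Slice 3: Δl = 3.2/cos9.9° = 3.248 m; N'_3 = 280·cos9.9° = 275.8; c'Δl = 24.36; W sinα = 48.1
Slice 4: Δl = 2.8/cos24.7° = 3.082 m; N'_4 = 200·cos24.7° = 181.7; c'Δl = 23.11; W sinα = 83.6
Slice 5: Δl = 2.3/cos38.9° = 2.955 m; N'_5 = 101·cos38.9° = 78.6; c'Δl = 22.17; W sinα = 63.4
Slice 6: Δl = 1.2/cos50.5° = 1.887 m; N'_6 = 16·cos50.5° = 10.2; c'Δl = 14.15; W sinα = 12.3
Σc'Δl = 118.8 kN/m; ΣN' = 841.7 kN/m; ΣW sinα = 175.9 kN/m
Resisting = 118.8 + 841.7·tan26.2° = 118.8 + 414.2 = 533.0 kN/m
FS = 533.0 / 175.9 = 3.030

FS = 3.03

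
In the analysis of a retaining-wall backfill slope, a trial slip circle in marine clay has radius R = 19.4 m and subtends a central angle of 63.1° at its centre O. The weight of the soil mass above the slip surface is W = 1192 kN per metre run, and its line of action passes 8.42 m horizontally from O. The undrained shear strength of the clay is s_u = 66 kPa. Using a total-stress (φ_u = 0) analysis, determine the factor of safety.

Taking moments about the centre O, the resisting moment is provided by the undrained shear strength acting along the arc:
Arc length L_a = R·θ = 19.4·(63.1°·π/180) = 19.4·1.1013 = 21.37 m
M_R = s_u·L_a·R = 66·21.37·19.4 = 27356.1 kN·m/m
M_D = W·d = 1192·8.42 = 10036.6 kN·m/m
FS = M_R / M_D = 27356.1 / 10036.6 = 2.726

FS = 2.73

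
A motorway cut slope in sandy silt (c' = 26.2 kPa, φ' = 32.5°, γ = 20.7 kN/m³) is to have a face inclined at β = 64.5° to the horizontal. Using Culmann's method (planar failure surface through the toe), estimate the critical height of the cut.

H_c = 25.36 m

Culmann's analysis gives the critical failure plane at α_cr = (β + φ')/2 = (64.5 + 32.5)/2 = 48.5°, and the critical height
H_c = (4c'/γ) · sinβ cosφ' / [1 − cos(β − φ')]
    = (4·26.2/20.7) · sin64.5°·cos32.5° / [1 − cos(32.0°)]
    = 5.063 · 0.9026·0.8434 / [1 − 0.8480]
    = 5.063 · 0.7612 / 0.1520
    = 25.36 m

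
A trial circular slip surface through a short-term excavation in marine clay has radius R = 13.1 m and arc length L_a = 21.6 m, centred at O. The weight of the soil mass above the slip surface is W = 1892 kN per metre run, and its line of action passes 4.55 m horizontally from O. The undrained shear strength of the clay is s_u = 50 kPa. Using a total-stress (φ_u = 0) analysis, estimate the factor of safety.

FS = 1.64

Taking moments about the centre O, the resisting moment is provided by the undrained shear strength acting along the arc:
M_R = s_u·L_a·R = 50·21.60·13.1 = 14148.0 kN·m/m
M_D = W·d = 1892·4.55 = 8608.6 kN·m/m
FS = M_R / M_D = 14148.0 / 8608.6 = 1.643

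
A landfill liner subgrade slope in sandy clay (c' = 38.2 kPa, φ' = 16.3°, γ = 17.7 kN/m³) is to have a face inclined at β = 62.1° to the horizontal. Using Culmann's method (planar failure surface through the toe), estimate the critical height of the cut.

Culmann's analysis gives the critical failure plane at α_cr = (β + φ')/2 = (62.1 + 16.3)/2 = 39.2°, and the critical height
H_c = (4c'/γ) · sinβ cosφ' / [1 − cos(β − φ')]
    = (4·38.2/17.7) · sin62.1°·cos16.3° / [1 − cos(45.8°)]
    = 8.633 · 0.8838·0.9598 / [1 − 0.6972]
    = 8.633 · 0.8482 / 0.3028
    = 24.18 m

H_c = 24.18 m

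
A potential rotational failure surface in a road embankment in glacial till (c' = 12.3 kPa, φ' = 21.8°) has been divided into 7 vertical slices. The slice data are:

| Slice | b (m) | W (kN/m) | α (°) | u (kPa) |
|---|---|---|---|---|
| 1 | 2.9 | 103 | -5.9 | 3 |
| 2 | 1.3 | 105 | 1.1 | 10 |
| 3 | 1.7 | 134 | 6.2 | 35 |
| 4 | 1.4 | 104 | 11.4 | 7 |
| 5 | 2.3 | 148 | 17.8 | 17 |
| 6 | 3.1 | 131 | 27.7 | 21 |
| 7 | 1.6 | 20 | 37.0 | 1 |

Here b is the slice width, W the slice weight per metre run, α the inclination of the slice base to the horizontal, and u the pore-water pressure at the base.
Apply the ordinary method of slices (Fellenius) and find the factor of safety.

FS = 2.70

Ordinary method of slices: FS = Σ[c'·Δl_i + (W_i cosα_i − u_i·Δl_i)·tanφ'] / Σ W_i sinα_i, with Δl_i = b_i / cosα_i.
Slice 1: Δl = 2.9/cos(-5.9°) = 2.915 m; N'_1 = 103·cos(-5.9°) − 3·2.915 = 93.7; c'Δl = 35.86; W sinα = -10.6
Slice 2: Δl = 1.3/cos1.1° = 1.300 m; N'_2 = 105·cos1.1° − 10·1.300 = 92.0; c'Δl = 15.99; W sinα = 2.0
Slice 3: Δl = 1.7/cos6.2° = 1.710 m; N'_3 = 134·cos6.2° − 35·1.710 = 73.4; c'Δl = 21.03; W sinα = 14.5
Slice 4: Δl = 1.4/cos11.4° = 1.428 m; N'_4 = 104·cos11.4° − 7·1.428 = 92.0; c'Δl = 17.57; W sinα = 20.6
Slice 5: Δl = 2.3/cos17.8° = 2.416 m; N'_5 = 148·cos17.8° − 17·2.416 = 99.8; c'Δl = 29.71; W sinα = 45.2
Slice 6: Δl = 3.1/cos27.7° = 3.501 m; N'_6 = 131·cos27.7° − 21·3.501 = 42.5; c'Δl = 43.07; W sinα = 60.9
Slice 7: Δl = 1.6/cos37.0° = 2.003 m; N'_7 = 20·cos37.0° − 1·2.003 = 14.0; c'Δl = 24.64; W sinα = 12.0
Σc'Δl = 187.9 kN/m; ΣN' = 507.3 kN/m; ΣW sinα = 144.6 kN/m
Resisting = 187.9 + 507.3·tan21.8° = 187.9 + 202.9 = 390.8 kN/m
FS = 390.8 / 144.6 = 2.702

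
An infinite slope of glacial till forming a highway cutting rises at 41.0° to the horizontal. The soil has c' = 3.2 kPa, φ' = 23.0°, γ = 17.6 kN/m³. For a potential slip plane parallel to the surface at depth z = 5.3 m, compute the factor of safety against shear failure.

FS = 0.56

For an infinite slope with a slip plane parallel to the surface (no pore pressure): FS = [c' + γz cos²β tanφ'] / [γz sinβ cosβ].
γz = 17.6·5.3 = 93.28 kN/m²
Numerator = 3.2 + 93.28·cos²41.0°·tan23.0° = 3.2 + 93.28·0.5696·0.4245 = 25.753 kPa
Denominator = 93.28·sin41.0°·cos41.0° = 93.28·0.6561·0.7547 = 46.186 kPa
FS = 25.753 / 46.186 = 0.558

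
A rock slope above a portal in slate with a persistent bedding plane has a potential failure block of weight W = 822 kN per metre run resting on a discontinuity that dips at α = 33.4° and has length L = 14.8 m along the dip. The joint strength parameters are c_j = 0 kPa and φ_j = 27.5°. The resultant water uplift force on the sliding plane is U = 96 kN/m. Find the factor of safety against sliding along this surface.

Resolving the block weight along and normal to the plane and applying the Mohr–Coulomb strength on the joint:
N' = W cosα − U = 822·cos33.4° − 96 = 590.2 kN/m
Driving force T = W sinα = 822·sin33.4° = 452.5 kN/m
Resisting force R = c_j·L + N'·tanφ_j = 0·14.8 + 590.2·tan27.5° = 0.0 + 307.3 = 307.3 kN/m
FS = R / T = 307.3 / 452.5 = 0.679

FS = 0.68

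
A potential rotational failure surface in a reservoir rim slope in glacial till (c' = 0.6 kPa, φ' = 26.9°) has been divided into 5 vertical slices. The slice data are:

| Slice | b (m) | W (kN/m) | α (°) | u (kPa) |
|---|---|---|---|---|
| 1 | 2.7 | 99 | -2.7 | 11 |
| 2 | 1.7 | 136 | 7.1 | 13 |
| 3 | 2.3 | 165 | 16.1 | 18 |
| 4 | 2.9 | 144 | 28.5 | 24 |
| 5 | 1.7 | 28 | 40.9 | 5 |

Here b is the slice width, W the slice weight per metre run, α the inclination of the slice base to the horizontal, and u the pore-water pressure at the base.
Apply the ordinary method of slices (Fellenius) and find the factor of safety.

Ordinary method of slices: FS = Σ[c'·Δl_i + (W_i cosα_i − u_i·Δl_i)·tanφ'] / Σ W_i sinα_i, with Δl_i = b_i / cosα_i.
Slice 1: Δl = 2.7/cos(-2.7°) = 2.703 m; N'_1 = 99·cos(-2.7°) − 11·2.703 = 69.2; c'Δl = 1.62; W sinα = -4.7
Slice 2: Δl = 1.7/cos7.1° = 1.713 m; N'_2 = 136·cos7.1° − 13·1.713 = 112.7; c'Δl = 1.03; W sinα = 16.8
Slice 3: Δl = 2.3/cos16.1° = 2.394 m; N'_3 = 165·cos16.1° − 18·2.394 = 115.4; c'Δl = 1.44; W sinα = 45.8
Slice 4: Δl = 2.9/cos28.5° = 3.300 m; N'_4 = 144·cos28.5° − 24·3.300 = 47.4; c'Δl = 1.98; W sinα = 68.7
Slice 5: Δl = 1.7/cos40.9° = 2.249 m; N'_5 = 28·cos40.9° − 5·2.249 = 9.9; c'Δl = 1.35; W sinα = 18.3
Σc'Δl = 7.4 kN/m; ΣN' = 354.6 kN/m; ΣW sinα = 144.9 kN/m
Resisting = 7.4 + 354.6·tan26.9° = 7.4 + 179.9 = 187.3 kN/m
FS = 187.3 / 144.9 = 1.292

FS = 1.29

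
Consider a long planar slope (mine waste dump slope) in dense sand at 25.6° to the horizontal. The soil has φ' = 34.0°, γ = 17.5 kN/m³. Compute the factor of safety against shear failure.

FS = 1.41

For a dry cohesionless infinite slope the factor of safety is FS = tanφ' / tanβ.
FS = tan34.0° / tan25.6° = 0.6745 / 0.4791 = 1.408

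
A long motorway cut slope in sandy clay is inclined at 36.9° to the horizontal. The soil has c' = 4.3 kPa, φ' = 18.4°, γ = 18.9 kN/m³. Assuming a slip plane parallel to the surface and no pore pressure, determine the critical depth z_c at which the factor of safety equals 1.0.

z_c = 0.85 m

Setting FS = 1.00 in FS = [c' + γz cos²β tanφ'] / [γz sinβ cosβ] and solving for z:
z = c' / [γ cosβ (FS·sinβ − cosβ·tanφ')]
  = 4.3 / [18.9·cos36.9°·(1.00·sin36.9° − cos36.9°·tan18.4°)]
  = 4.3 / [18.9·0.7997·(1.00·0.6004 − 0.7997·0.3327)]
  = 4.3 / 5.0541 = 0.851 m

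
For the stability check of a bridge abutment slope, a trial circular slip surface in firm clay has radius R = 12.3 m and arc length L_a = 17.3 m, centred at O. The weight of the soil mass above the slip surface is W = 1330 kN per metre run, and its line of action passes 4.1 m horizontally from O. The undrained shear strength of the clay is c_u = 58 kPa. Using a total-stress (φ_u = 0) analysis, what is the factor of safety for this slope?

FS = 2.26

Taking moments about the centre O, the resisting moment is provided by the undrained shear strength acting along the arc:
M_R = c_u·L_a·R = 58·17.30·12.3 = 12341.8 kN·m/m
M_D = W·d = 1330·4.1 = 5453.0 kN·m/m
FS = M_R / M_D = 12341.8 / 5453.0 = 2.263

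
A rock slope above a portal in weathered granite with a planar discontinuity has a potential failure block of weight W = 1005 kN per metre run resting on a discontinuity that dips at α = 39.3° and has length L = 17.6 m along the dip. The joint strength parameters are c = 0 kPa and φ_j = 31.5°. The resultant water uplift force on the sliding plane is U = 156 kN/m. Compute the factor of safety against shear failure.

Resolving the block weight along and normal to the plane and applying the Mohr–Coulomb strength on the joint:
N' = W cosα − U = 1005·cos39.3° − 156 = 621.7 kN/m
Driving force T = W sinα = 1005·sin39.3° = 636.5 kN/m
Resisting force R = c·L + N'·tanφ_j = 0·17.6 + 621.7·tan31.5° = 0.0 + 381.0 = 381.0 kN/m
FS = R / T = 381.0 / 636.5 = 0.599

FS = 0.60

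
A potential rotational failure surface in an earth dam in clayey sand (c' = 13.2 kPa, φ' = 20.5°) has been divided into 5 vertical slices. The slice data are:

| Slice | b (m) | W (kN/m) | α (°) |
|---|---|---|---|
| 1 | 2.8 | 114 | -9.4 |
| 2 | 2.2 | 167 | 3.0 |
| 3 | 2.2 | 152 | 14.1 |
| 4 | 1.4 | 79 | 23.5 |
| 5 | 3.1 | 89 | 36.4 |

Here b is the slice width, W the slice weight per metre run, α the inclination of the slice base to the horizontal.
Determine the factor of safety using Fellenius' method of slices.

Ordinary method of slices: FS = Σ[c'·Δl_i + (W_i cosα_i)·tanφ'] / Σ W_i sinα_i, with Δl_i = b_i / cosα_i.
Slice 1: Δl = 2.8/cos(-9.4°) = 2.838 m; N'_1 = 114·cos(-9.4°) = 112.5; c'Δl = 37.46; W sinα = -18.6
Slice 2: Δl = 2.2/cos3.0° = 2.203 m; N'_2 = 167·cos3.0° = 166.8; c'Δl = 29.08; W sinα = 8.7
Slice 3: Δl = 2.2/cos14.1° = 2.268 m; N'_3 = 152·cos14.1° = 147.4; c'Δl = 29.94; W sinα = 37.0
Slice 4: Δl = 1.4/cos23.5° = 1.527 m; N'_4 = 79·cos23.5° = 72.4; c'Δl = 20.15; W sinα = 31.5
Slice 5: Δl = 3.1/cos36.4° = 3.851 m; N'_5 = 89·cos36.4° = 71.6; c'Δl = 50.84; W sinα = 52.8
Σc'Δl = 167.5 kN/m; ΣN' = 570.7 kN/m; ΣW sinα = 111.5 kN/m
Resisting = 167.5 + 570.7·tan20.5° = 167.5 + 213.4 = 380.9 kN/m
FS = 380.9 / 111.5 = 3.417

FS = 3.42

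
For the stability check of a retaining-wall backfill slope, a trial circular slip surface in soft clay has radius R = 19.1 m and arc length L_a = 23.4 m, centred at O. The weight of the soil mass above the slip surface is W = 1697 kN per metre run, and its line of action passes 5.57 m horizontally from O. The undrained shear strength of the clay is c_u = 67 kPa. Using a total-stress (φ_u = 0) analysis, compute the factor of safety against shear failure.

FS = 3.17

Taking moments about the centre O, the resisting moment is provided by the undrained shear strength acting along the arc:
M_R = c_u·L_a·R = 67·23.40·19.1 = 29945.0 kN·m/m
M_D = W·d = 1697·5.57 = 9452.3 kN·m/m
FS = M_R / M_D = 29945.0 / 9452.3 = 3.168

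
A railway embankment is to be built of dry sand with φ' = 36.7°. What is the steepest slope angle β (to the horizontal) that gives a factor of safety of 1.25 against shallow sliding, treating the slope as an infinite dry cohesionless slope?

For an infinite dry cohesionless slope FS = tanφ'/tanβ, so tanβ = tanφ' / FS.
tanβ = tan36.7° / 1.25 = 0.7454 / 1.25 = 0.5963
β = arctan(0.5963) = 30.81°

β = 30.8°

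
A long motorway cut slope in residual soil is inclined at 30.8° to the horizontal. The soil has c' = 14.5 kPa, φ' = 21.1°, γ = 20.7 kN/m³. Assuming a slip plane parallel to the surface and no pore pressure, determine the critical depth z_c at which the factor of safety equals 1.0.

Setting FS = 1.00 in FS = [c' + γz cos²β tanφ'] / [γz sinβ cosβ] and solving for z:
z = c' / [γ cosβ (FS·sinβ − cosβ·tanφ')]
  = 14.5 / [20.7·cos30.8°·(1.00·sin30.8° − cos30.8°·tan21.1°)]
  = 14.5 / [20.7·0.8590·(1.00·0.5120 − 0.8590·0.3859)]
  = 14.5 / 3.2111 = 4.516 m

z_c = 4.52 m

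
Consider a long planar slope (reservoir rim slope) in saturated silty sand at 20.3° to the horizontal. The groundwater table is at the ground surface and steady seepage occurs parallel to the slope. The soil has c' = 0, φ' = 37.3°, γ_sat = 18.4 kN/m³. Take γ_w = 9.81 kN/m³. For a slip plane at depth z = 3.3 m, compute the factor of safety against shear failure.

With seepage parallel to the slope and the water table at the surface, the effective normal stress on the slip plane uses the buoyant unit weight γ' = γ_sat − γ_w while the driving shear stress uses γ_sat:
FS = [c' + γ' z cos²β tanφ'] / [γ_sat z sinβ cosβ]
(For c' = 0 this reduces to FS = (γ'/γ_sat)·tanφ'/tanβ.)
γ' = 18.4 − 9.81 = 8.59 kN/m³
Numerator = 0.0 + 8.59·3.3·cos²20.3°·tan37.3° = 0.0 + 8.59·3.3·0.8796·0.7618 = 18.995 kPa
Denominator = 18.4·3.3·sin20.3°·cos20.3° = 18.4·3.3·0.3469·0.9379 = 19.758 kPa
FS = 18.995 / 19.758 = 0.961

FS = 0.96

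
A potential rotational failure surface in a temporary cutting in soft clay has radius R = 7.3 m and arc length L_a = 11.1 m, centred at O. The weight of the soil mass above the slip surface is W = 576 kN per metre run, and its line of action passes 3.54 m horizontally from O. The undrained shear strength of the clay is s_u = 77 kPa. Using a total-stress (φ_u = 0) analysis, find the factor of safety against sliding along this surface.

Taking moments about the centre O, the resisting moment is provided by the undrained shear strength acting along the arc:
M_R = s_u·L_a·R = 77·11.10·7.3 = 6239.3 kN·m/m
M_D = W·d = 576·3.54 = 2039.0 kN·m/m
FS = M_R / M_D = 6239.3 / 2039.0 = 3.060

FS = 3.06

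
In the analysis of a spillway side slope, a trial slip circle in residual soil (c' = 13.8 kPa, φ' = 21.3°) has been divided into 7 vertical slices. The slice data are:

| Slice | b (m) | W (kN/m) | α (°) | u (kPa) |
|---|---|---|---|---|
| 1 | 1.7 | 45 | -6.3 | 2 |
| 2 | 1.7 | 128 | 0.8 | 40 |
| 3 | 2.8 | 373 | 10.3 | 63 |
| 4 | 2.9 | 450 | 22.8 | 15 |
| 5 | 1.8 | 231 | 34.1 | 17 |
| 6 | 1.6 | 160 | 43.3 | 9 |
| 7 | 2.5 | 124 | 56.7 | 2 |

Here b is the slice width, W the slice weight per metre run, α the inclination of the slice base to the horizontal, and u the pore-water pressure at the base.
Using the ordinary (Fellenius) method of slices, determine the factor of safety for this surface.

FS = 1.08

Ordinary method of slices: FS = Σ[c'·Δl_i + (W_i cosα_i − u_i·Δl_i)·tanφ'] / Σ W_i sinα_i, with Δl_i = b_i / cosα_i.
Slice 1: Δl = 1.7/cos(-6.3°) = 1.710 m; N'_1 = 45·cos(-6.3°) − 2·1.710 = 41.3; c'Δl = 23.60; W sinα = -4.9
Slice 2: Δl = 1.7/cos0.8° = 1.700 m; N'_2 = 128·cos0.8° − 40·1.700 = 60.0; c'Δl = 23.46; W sinα = 1.8
Slice 3: Δl = 2.8/cos10.3° = 2.846 m; N'_3 = 373·cos10.3° − 63·2.846 = 187.7; c'Δl = 39.27; W sinα = 66.7
Slice 4: Δl = 2.9/cos22.8° = 3.146 m; N'_4 = 450·cos22.8° − 15·3.146 = 367.7; c'Δl = 43.41; W sinα = 174.4
Slice 5: Δl = 1.8/cos34.1° = 2.174 m; N'_5 = 231·cos34.1° − 17·2.174 = 154.3; c'Δl = 30.00; W sinα = 129.5
Slice 6: Δl = 1.6/cos43.3° = 2.198 m; N'_6 = 160·cos43.3° − 9·2.198 = 96.7; c'Δl = 30.34; W sinα = 109.7
Slice 7: Δl = 2.5/cos56.7° = 4.554 m; N'_7 = 124·cos56.7° − 2·4.554 = 59.0; c'Δl = 62.84; W sinα = 103.6
Σc'Δl = 252.9 kN/m; ΣN' = 966.6 kN/m; ΣW sinα = 580.8 kN/m
Resisting = 252.9 + 966.6·tan21.3° = 252.9 + 376.9 = 629.8 kN/m
FS = 629.8 / 580.8 = 1.084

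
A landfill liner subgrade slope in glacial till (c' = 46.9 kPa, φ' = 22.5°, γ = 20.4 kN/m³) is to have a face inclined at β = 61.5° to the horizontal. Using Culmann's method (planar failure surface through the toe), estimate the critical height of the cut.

Culmann's analysis gives the critical failure plane at α_cr = (β + φ')/2 = (61.5 + 22.5)/2 = 42.0°, and the critical height
H_c = (4c'/γ) · sinβ cosφ' / [1 − cos(β − φ')]
    = (4·46.9/20.4) · sin61.5°·cos22.5° / [1 − cos(39.0°)]
    = 9.196 · 0.8788·0.9239 / [1 − 0.7771]
    = 9.196 · 0.8119 / 0.2229
    = 33.50 m

H_c = 33.50 m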